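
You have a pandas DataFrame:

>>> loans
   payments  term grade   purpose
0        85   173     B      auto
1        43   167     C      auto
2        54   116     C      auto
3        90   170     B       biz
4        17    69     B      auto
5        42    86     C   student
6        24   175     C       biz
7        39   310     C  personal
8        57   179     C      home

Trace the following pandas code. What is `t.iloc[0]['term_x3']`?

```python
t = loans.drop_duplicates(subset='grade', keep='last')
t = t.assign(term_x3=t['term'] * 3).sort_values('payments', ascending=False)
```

537

drop duplicate grade (keep=last):
   payments  term grade purpose
4        17    69     B    auto
8        57   179     C    home
add column term_x3 = t['term'] * 3:
   payments  term grade purpose  term_x3
4        17    69     B    auto      207
8        57   179     C    home      537
sort by payments descending:
   payments  term grade purpose  term_x3
8        57   179     C    home      537
4        17    69     B    auto      207
Hence 537.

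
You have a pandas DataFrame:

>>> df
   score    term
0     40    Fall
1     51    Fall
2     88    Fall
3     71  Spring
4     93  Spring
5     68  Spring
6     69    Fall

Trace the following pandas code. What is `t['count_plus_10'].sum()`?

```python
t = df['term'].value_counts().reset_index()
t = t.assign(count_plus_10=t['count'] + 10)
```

value_counts of term:
term
Fall      4
Spring    3
Name: count, dtype: int64
reset_index():
     term  count
0    Fall      4
1  Spring      3
add column count_plus_10 = t['count'] + 10:
     term  count  count_plus_10
0    Fall      4             14
1  Spring      3             13
sum of column 'count_plus_10' → 27

27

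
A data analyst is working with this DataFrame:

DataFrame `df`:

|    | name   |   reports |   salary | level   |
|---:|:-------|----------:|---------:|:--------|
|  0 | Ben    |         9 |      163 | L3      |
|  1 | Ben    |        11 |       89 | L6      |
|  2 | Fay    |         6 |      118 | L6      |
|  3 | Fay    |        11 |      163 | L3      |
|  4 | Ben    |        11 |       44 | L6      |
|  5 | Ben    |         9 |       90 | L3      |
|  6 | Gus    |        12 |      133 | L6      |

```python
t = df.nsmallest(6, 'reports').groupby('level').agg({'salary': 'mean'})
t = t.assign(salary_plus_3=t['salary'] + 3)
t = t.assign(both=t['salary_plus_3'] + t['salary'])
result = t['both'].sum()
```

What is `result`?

take 6 rows with smallest reports:
  name  reports  salary level
2  Fay        6     118    L6
0  Ben        9     163    L3
5  Ben        9      90    L3
1  Ben       11      89    L6
3  Fay       11     163    L3
4  Ben       11      44    L6
group by level, mean of salary:
           salary
level            
L3     138.666667
L6      83.666667
add column salary_plus_3 = t['salary'] + 3:
           salary  salary_plus_3
level                           
L3     138.666667     141.666667
L6      83.666667      86.666667
add column both = t['salary_plus_3'] + t['salary']:
           salary  salary_plus_3        both
level                                       
L3     138.666667     141.666667  280.333333
L6      83.666667      86.666667  170.333333
Finally, sum of column 'both' = 450.666666667.

450.666666667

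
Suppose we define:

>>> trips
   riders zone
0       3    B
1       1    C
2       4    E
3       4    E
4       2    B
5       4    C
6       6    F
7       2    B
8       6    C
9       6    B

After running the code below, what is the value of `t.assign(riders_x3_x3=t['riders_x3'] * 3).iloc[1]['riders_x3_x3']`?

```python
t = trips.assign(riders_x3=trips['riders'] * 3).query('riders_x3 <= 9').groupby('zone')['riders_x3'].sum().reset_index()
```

add column riders_x3 = trips['riders'] * 3:
   riders zone  riders_x3
0       3    B          9
1       1    C          3
2       4    E         12
3       4    E         12
4       2    B          6
5       4    C         12
6       6    F         18
7       2    B          6
8       6    C         18
9       6    B         18
filter rows where riders_x3 <= 9:
   riders zone  riders_x3
0       3    B          9
1       1    C          3
4       2    B          6
7       2    B          6
group by zone, sum of riders_x3:
zone
B    21
C     3
Name: riders_x3, dtype: int64
reset_index():
  zone  riders_x3
0    B         21
1    C          3
add column riders_x3_x3 = t['riders_x3'] * 3:
  zone  riders_x3  riders_x3_x3
0    B         21            63
1    C          3             9

9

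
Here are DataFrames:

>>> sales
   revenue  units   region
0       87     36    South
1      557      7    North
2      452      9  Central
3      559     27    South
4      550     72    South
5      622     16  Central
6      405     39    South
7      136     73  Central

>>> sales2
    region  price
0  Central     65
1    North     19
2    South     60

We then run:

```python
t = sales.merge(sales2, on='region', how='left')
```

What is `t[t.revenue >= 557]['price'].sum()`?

144

merge on 'region' (how='left') → 8 rows:
   revenue  units   region  price
0       87     36    South     60
1      557      7    North     19
2      452      9  Central     65
3      559     27    South     60
4      550     72    South     60
5      622     16  Central     65
6      405     39    South     60
7      136     73  Central     65
filter rows where revenue >= 557:
   revenue  units   region  price
1      557      7    North     19
3      559     27    South     60
5      622     16  Central     65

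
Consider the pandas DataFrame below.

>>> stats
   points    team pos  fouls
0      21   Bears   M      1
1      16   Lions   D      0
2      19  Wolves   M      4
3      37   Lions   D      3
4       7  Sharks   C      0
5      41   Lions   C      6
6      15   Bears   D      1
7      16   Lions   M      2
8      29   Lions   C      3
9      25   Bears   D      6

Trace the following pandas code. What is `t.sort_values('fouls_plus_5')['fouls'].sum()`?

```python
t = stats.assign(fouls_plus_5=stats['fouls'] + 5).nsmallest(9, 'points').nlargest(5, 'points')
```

17

add column fouls_plus_5 = stats['fouls'] + 5:
   points    team pos  fouls  fouls_plus_5
0      21   Bears   M      1             6
1      16   Lions   D      0             5
2      19  Wolves   M      4             9
3      37   Lions   D      3             8
4       7  Sharks   C      0             5
5      41   Lions   C      6            11
6      15   Bears   D      1             6
7      16   Lions   M      2             7
8      29   Lions   C      3             8
9      25   Bears   D      6            11
take 9 rows with smallest points:
   points    team pos  fouls  fouls_plus_5
4       7  Sharks   C      0             5
6      15   Bears   D      1             6
1      16   Lions   D      0             5
7      16   Lions   M      2             7
2      19  Wolves   M      4             9
0      21   Bears   M      1             6
9      25   Bears   D      6            11
8      29   Lions   C      3             8
3      37   Lions   D      3             8
take 5 rows with largest points:
   points    team pos  fouls  fouls_plus_5
3      37   Lions   D      3             8
8      29   Lions   C      3             8
9      25   Bears   D      6            11
0      21   Bears   M      1             6
2      19  Wolves   M      4             9
sort by fouls_plus_5:
   points    team pos  fouls  fouls_plus_5
0      21   Bears   M      1             6
3      37   Lions   D      3             8
8      29   Lions   C      3             8
2      19  Wolves   M      4             9
9      25   Bears   D      6            11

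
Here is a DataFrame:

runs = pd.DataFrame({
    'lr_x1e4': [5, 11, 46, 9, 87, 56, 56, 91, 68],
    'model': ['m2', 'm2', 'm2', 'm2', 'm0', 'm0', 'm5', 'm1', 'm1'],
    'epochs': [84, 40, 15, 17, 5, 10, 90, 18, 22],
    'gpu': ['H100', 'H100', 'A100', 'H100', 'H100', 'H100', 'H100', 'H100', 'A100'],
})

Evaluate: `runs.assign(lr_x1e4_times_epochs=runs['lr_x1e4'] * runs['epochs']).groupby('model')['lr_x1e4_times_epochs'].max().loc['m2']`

690

add column lr_x1e4_times_epochs = runs['lr_x1e4'] * runs['epochs']:
   lr_x1e4 model  epochs   gpu  lr_x1e4_times_epochs
0        5    m2      84  H100                   420
1       11    m2      40  H100                   440
2       46    m2      15  A100                   690
3        9    m2      17  H100                   153
4       87    m0       5  H100                   435
5       56    m0      10  H100                   560
6       56    m5      90  H100                  5040
7       91    m1      18  H100                  1638
8       68    m1      22  A100                  1496
group by model, max of lr_x1e4_times_epochs:
model
m0     560
m1    1638
m2     690
m5    5040
Name: lr_x1e4_times_epochs, dtype: int64
The value at index 'm2' is 690.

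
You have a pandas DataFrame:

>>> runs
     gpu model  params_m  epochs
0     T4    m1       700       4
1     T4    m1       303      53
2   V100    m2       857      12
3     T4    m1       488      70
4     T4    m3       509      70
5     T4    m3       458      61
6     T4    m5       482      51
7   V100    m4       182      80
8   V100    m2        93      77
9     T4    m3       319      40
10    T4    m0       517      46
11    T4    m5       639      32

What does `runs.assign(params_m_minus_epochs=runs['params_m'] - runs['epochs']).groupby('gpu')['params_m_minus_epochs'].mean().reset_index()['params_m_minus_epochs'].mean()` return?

382.055555556

add column params_m_minus_epochs = runs['params_m'] - runs['epochs']:
     gpu model  params_m  epochs  params_m_minus_epochs
0     T4    m1       700       4                    696
1     T4    m1       303      53                    250
2   V100    m2       857      12                    845
3     T4    m1       488      70                    418
4     T4    m3       509      70                    439
5     T4    m3       458      61                    397
6     T4    m5       482      51                    431
7   V100    m4       182      80                    102
8   V100    m2        93      77                     16
9     T4    m3       319      40                    279
10    T4    m0       517      46                    471
11    T4    m5       639      32                    607
group by gpu, mean of params_m_minus_epochs:
gpu
T4      443.111111
V100    321.000000
Name: params_m_minus_epochs, dtype: float64
reset_index():
    gpu  params_m_minus_epochs
0    T4             443.111111
1  V100             321.000000
Hence 382.055555556.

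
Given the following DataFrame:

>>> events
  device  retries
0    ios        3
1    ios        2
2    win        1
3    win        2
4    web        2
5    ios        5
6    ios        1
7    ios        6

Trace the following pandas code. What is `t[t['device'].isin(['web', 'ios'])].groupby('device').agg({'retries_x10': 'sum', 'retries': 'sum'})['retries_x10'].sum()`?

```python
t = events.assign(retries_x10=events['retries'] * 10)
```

190

add column retries_x10 = events['retries'] * 10:
  device  retries  retries_x10
0    ios        3           30
1    ios        2           20
2    win        1           10
3    win        2           20
4    web        2           20
5    ios        5           50
6    ios        1           10
7    ios        6           60
filter rows where device in ['web', 'ios']:
  device  retries  retries_x10
0    ios        3           30
1    ios        2           20
4    web        2           20
5    ios        5           50
6    ios        1           10
7    ios        6           60
group by device: sum(retries_x10), sum(retries):
        retries_x10  retries
device                      
ios             170       17
web              20        2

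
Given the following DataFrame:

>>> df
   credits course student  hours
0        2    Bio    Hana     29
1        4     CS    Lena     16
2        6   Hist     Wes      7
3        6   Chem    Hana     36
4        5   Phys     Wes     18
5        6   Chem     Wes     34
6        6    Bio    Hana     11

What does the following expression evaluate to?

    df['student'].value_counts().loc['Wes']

value_counts of student:
student
Hana    3
Wes     3
Lena    1
Name: count, dtype: int64

3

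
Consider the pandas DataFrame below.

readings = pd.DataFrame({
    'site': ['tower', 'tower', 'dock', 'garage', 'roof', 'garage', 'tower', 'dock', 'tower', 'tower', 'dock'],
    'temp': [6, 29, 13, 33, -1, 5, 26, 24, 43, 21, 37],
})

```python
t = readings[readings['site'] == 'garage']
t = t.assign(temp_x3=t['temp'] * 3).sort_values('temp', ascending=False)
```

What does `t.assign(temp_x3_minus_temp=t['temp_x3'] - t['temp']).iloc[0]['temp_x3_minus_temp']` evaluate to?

filter rows where site == 'garage':
     site  temp
3  garage    33
5  garage     5
add column temp_x3 = t['temp'] * 3:
     site  temp  temp_x3
3  garage    33       99
5  garage     5       15
sort by temp descending:
     site  temp  temp_x3
3  garage    33       99
5  garage     5       15
add column temp_x3_minus_temp = t['temp_x3'] - t['temp']:
     site  temp  temp_x3  temp_x3_minus_temp
3  garage    33       99                  66
5  garage     5       15                  10
Hence 66.

66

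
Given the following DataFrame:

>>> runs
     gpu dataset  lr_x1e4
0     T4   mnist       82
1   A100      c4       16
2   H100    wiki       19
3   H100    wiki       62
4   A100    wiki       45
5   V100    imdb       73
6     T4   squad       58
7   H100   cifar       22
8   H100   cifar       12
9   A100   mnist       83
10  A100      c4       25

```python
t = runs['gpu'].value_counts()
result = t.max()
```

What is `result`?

4

value_counts of gpu:
gpu
A100    4
H100    4
T4      2
V100    1
Name: count, dtype: int64
Reading off the max of the resulting series, we get 4.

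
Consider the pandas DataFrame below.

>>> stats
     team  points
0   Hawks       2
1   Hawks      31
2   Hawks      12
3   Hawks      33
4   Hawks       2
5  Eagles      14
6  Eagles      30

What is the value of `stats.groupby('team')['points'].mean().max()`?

group by team, mean of points:
team
Eagles    22.0
Hawks     16.0
Name: points, dtype: float64

22.0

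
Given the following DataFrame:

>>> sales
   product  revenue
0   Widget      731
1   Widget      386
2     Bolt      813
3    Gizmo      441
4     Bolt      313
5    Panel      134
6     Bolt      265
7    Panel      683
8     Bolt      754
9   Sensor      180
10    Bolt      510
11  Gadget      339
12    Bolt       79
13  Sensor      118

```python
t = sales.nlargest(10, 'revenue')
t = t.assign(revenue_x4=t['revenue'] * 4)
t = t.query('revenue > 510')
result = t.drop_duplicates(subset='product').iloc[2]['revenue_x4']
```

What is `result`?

2732

take 10 rows with largest revenue:
   product  revenue
2     Bolt      813
8     Bolt      754
0   Widget      731
7    Panel      683
10    Bolt      510
3    Gizmo      441
1   Widget      386
11  Gadget      339
4     Bolt      313
6     Bolt      265
add column revenue_x4 = t['revenue'] * 4:
   product  revenue  revenue_x4
2     Bolt      813        3252
8     Bolt      754        3016
0   Widget      731        2924
7    Panel      683        2732
10    Bolt      510        2040
3    Gizmo      441        1764
1   Widget      386        1544
11  Gadget      339        1356
4     Bolt      313        1252
6     Bolt      265        1060
filter rows where revenue > 510:
  product  revenue  revenue_x4
2    Bolt      813        3252
8    Bolt      754        3016
0  Widget      731        2924
7   Panel      683        2732
drop duplicate product (keep=first):
  product  revenue  revenue_x4
2    Bolt      813        3252
0  Widget      731        2924
7   Panel      683        2732
Then the value at position 2, column 'revenue_x4': 2732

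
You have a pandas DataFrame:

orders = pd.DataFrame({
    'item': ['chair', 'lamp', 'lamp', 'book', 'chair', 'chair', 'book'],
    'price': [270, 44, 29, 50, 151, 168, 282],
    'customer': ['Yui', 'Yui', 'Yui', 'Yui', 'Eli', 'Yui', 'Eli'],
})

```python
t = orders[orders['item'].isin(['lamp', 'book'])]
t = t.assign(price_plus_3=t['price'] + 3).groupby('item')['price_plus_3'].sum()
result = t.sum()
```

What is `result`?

417

filter rows where item in ['lamp', 'book']:
   item  price customer
1  lamp     44      Yui
2  lamp     29      Yui
3  book     50      Yui
6  book    282      Eli
add column price_plus_3 = t['price'] + 3:
   item  price customer  price_plus_3
1  lamp     44      Yui            47
2  lamp     29      Yui            32
3  book     50      Yui            53
6  book    282      Eli           285
group by item, sum of price_plus_3:
item
book    338
lamp     79
Name: price_plus_3, dtype: int64
Finally, sum of the resulting series = 417.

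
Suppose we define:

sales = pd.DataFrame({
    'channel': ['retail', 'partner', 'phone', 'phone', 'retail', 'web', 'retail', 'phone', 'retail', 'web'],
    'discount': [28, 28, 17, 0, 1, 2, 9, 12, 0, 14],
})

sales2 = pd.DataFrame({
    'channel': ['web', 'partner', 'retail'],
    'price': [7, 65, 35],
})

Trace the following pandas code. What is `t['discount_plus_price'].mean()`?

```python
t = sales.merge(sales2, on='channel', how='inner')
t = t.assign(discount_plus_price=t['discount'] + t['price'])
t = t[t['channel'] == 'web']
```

merge on 'channel' (how='inner') → 7 rows:
   channel  discount  price
0   retail        28     35
1  partner        28     65
2   retail         1     35
3      web         2      7
4   retail         9     35
5   retail         0     35
6      web        14      7
add column discount_plus_price = t['discount'] + t['price']:
   channel  discount  price  discount_plus_price
0   retail        28     35                   63
1  partner        28     65                   93
2   retail         1     35                   36
3      web         2      7                    9
4   retail         9     35                   44
5   retail         0     35                   35
6      web        14      7                   21
filter rows where channel == 'web':
  channel  discount  price  discount_plus_price
3     web         2      7                    9
6     web        14      7                   21
So mean() = 15.0.

15.0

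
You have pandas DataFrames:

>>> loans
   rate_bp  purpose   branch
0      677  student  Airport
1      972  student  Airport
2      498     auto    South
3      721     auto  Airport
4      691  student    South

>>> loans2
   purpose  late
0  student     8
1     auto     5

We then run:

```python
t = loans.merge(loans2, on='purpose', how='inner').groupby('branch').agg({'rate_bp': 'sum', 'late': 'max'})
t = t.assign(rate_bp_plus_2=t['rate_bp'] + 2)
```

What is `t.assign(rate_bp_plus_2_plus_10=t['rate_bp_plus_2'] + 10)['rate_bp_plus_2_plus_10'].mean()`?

merge on 'purpose' (how='inner') → 5 rows:
   rate_bp  purpose   branch  late
0      677  student  Airport     8
1      972  student  Airport     8
2      498     auto    South     5
3      721     auto  Airport     5
4      691  student    South     8
group by branch: sum(rate_bp), max(late):
         rate_bp  late
branch                
Airport     2370     8
South       1189     8
add column rate_bp_plus_2 = t['rate_bp'] + 2:
         rate_bp  late  rate_bp_plus_2
branch                                
Airport     2370     8            2372
South       1189     8            1191
add column rate_bp_plus_2_plus_10 = t['rate_bp_plus_2'] + 10:
         rate_bp  late  rate_bp_plus_2  rate_bp_plus_2_plus_10
branch                                                        
Airport     2370     8            2372                    2382
South       1189     8            1191                    1201
Finally, mean of column 'rate_bp_plus_2_plus_10' = 1791.5.

1791.5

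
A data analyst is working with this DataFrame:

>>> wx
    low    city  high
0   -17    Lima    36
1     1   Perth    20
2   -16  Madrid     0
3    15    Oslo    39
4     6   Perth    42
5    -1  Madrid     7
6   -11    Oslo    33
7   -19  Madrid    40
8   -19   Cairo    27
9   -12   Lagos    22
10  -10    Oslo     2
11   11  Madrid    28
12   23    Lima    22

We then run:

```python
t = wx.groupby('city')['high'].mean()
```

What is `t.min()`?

18.75

group by city, mean of high:
city
Cairo     27.000000
Lagos     22.000000
Lima      29.000000
Madrid    18.750000
Oslo      24.666667
Perth     31.000000
Name: high, dtype: float64
min of the resulting series → 18.75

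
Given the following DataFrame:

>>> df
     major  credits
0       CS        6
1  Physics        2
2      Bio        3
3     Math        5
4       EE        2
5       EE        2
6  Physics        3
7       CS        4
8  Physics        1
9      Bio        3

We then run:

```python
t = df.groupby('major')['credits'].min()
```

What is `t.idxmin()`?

group by major, min of credits:
major
Bio        3
CS         4
EE         2
Math       5
Physics    1
Name: credits, dtype: int64
Finally, label with the smallest value = Physics.

Physics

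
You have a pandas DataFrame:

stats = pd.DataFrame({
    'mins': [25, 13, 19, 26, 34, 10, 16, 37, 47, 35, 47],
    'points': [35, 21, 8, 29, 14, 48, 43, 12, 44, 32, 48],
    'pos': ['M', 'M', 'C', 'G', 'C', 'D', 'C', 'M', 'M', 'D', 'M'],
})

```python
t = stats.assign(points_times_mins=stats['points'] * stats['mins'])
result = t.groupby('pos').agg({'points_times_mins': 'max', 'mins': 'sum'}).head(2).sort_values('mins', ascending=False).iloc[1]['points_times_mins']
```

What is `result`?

1120

add column points_times_mins = stats['points'] * stats['mins']:
    mins  points pos  points_times_mins
0     25      35   M                875
1     13      21   M                273
2     19       8   C                152
3     26      29   G                754
4     34      14   C                476
5     10      48   D                480
6     16      43   C                688
7     37      12   M                444
8     47      44   M               2068
9     35      32   D               1120
10    47      48   M               2256
group by pos: max(points_times_mins), sum(mins):
     points_times_mins  mins
pos                         
C                  688    69
D                 1120    45
G                  754    26
M                 2256   169
take first 2 rows:
     points_times_mins  mins
pos                         
C                  688    69
D                 1120    45
sort by mins descending:
     points_times_mins  mins
pos                         
C                  688    69
D                 1120    45
Hence 1120.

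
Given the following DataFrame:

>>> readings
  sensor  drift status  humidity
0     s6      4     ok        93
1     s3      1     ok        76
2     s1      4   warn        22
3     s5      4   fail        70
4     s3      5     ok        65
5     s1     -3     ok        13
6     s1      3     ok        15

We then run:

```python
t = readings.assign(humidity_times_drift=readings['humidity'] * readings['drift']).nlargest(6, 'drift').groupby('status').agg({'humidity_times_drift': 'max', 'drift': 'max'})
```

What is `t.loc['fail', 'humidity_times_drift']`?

add column humidity_times_drift = readings['humidity'] * readings['drift']:
  sensor  drift status  humidity  humidity_times_drift
0     s6      4     ok        93                   372
1     s3      1     ok        76                    76
2     s1      4   warn        22                    88
3     s5      4   fail        70                   280
4     s3      5     ok        65                   325
5     s1     -3     ok        13                   -39
6     s1      3     ok        15                    45
take 6 rows with largest drift:
  sensor  drift status  humidity  humidity_times_drift
4     s3      5     ok        65                   325
0     s6      4     ok        93                   372
2     s1      4   warn        22                    88
3     s5      4   fail        70                   280
6     s1      3     ok        15                    45
1     s3      1     ok        76                    76
group by status: max(humidity_times_drift), max(drift):
        humidity_times_drift  drift
status                             
fail                     280      4
ok                       372      5
warn                      88      4

280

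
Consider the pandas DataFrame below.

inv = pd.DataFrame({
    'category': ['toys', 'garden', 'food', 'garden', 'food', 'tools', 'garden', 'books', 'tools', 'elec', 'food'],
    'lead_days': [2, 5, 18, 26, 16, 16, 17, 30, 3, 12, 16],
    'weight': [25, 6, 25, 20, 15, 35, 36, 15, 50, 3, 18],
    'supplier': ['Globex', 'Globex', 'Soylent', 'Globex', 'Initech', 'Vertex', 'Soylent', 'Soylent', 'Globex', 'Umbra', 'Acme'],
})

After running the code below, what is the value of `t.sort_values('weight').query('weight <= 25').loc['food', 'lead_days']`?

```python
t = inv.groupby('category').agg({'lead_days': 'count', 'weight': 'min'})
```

group by category: count(lead_days), min(weight):
          lead_days  weight
category                   
books             1      15
elec              1       3
food              3      15
garden            3       6
tools             2      35
toys              1      25
sort by weight:
          lead_days  weight
category                   
elec              1       3
garden            3       6
books             1      15
food              3      15
toys              1      25
tools             2      35
filter rows where weight <= 25:
          lead_days  weight
category                   
elec              1       3
garden            3       6
books             1      15
food              3      15
toys              1      25
The value at row 'food', column 'lead_days' is 3.

3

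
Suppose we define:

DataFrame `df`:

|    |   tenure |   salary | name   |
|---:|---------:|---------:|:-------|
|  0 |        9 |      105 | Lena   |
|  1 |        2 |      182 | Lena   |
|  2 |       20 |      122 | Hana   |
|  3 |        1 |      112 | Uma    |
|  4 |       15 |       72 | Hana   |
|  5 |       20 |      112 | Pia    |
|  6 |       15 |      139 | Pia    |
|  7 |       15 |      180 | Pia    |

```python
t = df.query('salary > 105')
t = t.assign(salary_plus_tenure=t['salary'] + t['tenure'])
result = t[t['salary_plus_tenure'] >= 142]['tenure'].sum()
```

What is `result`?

52

filter rows where salary > 105:
   tenure  salary  name
1       2     182  Lena
2      20     122  Hana
3       1     112   Uma
5      20     112   Pia
6      15     139   Pia
7      15     180   Pia
add column salary_plus_tenure = t['salary'] + t['tenure']:
   tenure  salary  name  salary_plus_tenure
1       2     182  Lena                 184
2      20     122  Hana                 142
3       1     112   Uma                 113
5      20     112   Pia                 132
6      15     139   Pia                 154
7      15     180   Pia                 195
filter rows where salary_plus_tenure >= 142:
   tenure  salary  name  salary_plus_tenure
1       2     182  Lena                 184
2      20     122  Hana                 142
6      15     139   Pia                 154
7      15     180   Pia                 195
So sum() = 52.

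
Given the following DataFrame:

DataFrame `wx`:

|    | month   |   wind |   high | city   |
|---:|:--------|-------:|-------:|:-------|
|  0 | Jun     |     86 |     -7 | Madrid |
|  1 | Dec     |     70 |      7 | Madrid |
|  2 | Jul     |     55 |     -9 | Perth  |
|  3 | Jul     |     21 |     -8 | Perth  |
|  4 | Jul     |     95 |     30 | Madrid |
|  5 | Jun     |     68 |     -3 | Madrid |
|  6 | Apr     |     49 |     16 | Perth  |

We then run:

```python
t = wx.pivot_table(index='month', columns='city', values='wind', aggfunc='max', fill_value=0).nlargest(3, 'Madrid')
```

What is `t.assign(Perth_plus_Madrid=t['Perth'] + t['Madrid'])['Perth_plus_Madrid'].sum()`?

306

pivot: rows=month, cols=city, max(wind):
city   Madrid  Perth
month               
Apr         0     49
Dec        70      0
Jul        95     55
Jun        86      0
take 3 rows with largest Madrid:
city   Madrid  Perth
month               
Jul        95     55
Jun        86      0
Dec        70      0
add column Perth_plus_Madrid = t['Perth'] + t['Madrid']:
city   Madrid  Perth  Perth_plus_Madrid
month                                  
Jul        95     55                150
Jun        86      0                 86
Dec        70      0                 70
Finally, sum of column 'Perth_plus_Madrid' = 306.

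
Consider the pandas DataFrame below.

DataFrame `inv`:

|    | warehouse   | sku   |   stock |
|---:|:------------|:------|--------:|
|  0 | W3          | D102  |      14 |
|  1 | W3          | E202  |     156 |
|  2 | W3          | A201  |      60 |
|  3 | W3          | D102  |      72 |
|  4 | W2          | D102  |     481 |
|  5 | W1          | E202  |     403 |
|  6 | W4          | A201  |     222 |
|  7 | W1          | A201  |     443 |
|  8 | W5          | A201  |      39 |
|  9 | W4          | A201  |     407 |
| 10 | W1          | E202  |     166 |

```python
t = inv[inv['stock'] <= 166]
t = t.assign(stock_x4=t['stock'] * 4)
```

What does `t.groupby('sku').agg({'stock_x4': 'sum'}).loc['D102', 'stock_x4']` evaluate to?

344

filter rows where stock <= 166:
   warehouse   sku  stock
0         W3  D102     14
1         W3  E202    156
2         W3  A201     60
3         W3  D102     72
8         W5  A201     39
10        W1  E202    166
add column stock_x4 = t['stock'] * 4:
   warehouse   sku  stock  stock_x4
0         W3  D102     14        56
1         W3  E202    156       624
2         W3  A201     60       240
3         W3  D102     72       288
8         W5  A201     39       156
10        W1  E202    166       664
group by sku, sum of stock_x4:
      stock_x4
sku           
A201       396
D102       344
E202      1288
Then the value at row 'D102', column 'stock_x4': 344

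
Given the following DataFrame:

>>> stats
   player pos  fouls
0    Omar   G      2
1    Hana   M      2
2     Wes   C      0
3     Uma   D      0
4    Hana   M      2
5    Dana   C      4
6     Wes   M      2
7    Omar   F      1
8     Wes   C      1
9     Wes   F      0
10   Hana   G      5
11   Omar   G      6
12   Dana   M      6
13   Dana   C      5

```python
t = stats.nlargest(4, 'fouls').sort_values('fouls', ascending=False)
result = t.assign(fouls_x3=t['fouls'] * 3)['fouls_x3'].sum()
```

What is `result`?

66

take 4 rows with largest fouls:
   player pos  fouls
11   Omar   G      6
12   Dana   M      6
10   Hana   G      5
13   Dana   C      5
sort by fouls descending:
   player pos  fouls
11   Omar   G      6
12   Dana   M      6
10   Hana   G      5
13   Dana   C      5
add column fouls_x3 = t['fouls'] * 3:
   player pos  fouls  fouls_x3
11   Omar   G      6        18
12   Dana   M      6        18
10   Hana   G      5        15
13   Dana   C      5        15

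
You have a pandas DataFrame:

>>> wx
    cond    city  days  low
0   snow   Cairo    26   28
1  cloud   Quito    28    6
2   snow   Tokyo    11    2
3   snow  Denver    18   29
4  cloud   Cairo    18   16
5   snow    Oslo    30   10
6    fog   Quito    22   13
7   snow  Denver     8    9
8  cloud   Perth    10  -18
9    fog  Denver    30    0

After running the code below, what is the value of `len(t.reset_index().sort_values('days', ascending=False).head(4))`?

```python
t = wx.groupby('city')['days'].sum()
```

4

group by city, sum of days:
city
Cairo     44
Denver    56
Oslo      30
Perth     10
Quito     50
Tokyo     11
Name: days, dtype: int64
reset_index():
     city  days
0   Cairo    44
1  Denver    56
2    Oslo    30
3   Perth    10
4   Quito    50
5   Tokyo    11
sort by days descending:
     city  days
1  Denver    56
4   Quito    50
0   Cairo    44
2    Oslo    30
5   Tokyo    11
3   Perth    10
take first 4 rows:
     city  days
1  Denver    56
4   Quito    50
0   Cairo    44
2    Oslo    30
Reading off the number of rows, we get 4.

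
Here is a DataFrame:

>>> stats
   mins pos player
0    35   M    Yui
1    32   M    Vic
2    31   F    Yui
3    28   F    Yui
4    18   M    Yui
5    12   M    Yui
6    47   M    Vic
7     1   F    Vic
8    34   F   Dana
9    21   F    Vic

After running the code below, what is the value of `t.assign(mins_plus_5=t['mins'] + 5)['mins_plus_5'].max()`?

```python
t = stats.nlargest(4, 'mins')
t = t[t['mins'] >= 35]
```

take 4 rows with largest mins:
   mins pos player
6    47   M    Vic
0    35   M    Yui
8    34   F   Dana
1    32   M    Vic
filter rows where mins >= 35:
   mins pos player
6    47   M    Vic
0    35   M    Yui
add column mins_plus_5 = t['mins'] + 5:
   mins pos player  mins_plus_5
6    47   M    Vic           52
0    35   M    Yui           40
Reading off the max of column 'mins_plus_5', we get 52.

52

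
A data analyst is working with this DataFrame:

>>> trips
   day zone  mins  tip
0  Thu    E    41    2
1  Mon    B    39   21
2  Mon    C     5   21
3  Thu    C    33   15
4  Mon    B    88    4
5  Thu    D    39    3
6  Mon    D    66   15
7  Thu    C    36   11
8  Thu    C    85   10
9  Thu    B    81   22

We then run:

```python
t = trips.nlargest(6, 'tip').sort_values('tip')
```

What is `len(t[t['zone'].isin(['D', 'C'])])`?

4

take 6 rows with largest tip:
   day zone  mins  tip
9  Thu    B    81   22
1  Mon    B    39   21
2  Mon    C     5   21
3  Thu    C    33   15
6  Mon    D    66   15
7  Thu    C    36   11
sort by tip:
   day zone  mins  tip
7  Thu    C    36   11
3  Thu    C    33   15
6  Mon    D    66   15
1  Mon    B    39   21
2  Mon    C     5   21
9  Thu    B    81   22
filter rows where zone in ['D', 'C']:
   day zone  mins  tip
7  Thu    C    36   11
3  Thu    C    33   15
6  Mon    D    66   15
2  Mon    C     5   21
Hence 4.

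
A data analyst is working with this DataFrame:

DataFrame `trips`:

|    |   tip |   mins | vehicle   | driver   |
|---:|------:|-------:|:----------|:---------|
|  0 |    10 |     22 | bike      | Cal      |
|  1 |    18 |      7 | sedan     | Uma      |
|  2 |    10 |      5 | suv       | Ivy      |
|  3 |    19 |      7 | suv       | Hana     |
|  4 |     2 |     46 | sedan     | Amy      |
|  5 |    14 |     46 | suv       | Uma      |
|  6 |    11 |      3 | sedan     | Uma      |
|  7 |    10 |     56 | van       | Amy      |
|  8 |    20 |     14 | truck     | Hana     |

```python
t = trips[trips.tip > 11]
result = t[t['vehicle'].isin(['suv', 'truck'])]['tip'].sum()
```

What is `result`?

filter rows where tip > 11:
   tip  mins vehicle driver
1   18     7   sedan    Uma
3   19     7     suv   Hana
5   14    46     suv    Uma
8   20    14   truck   Hana
filter rows where vehicle in ['suv', 'truck']:
   tip  mins vehicle driver
3   19     7     suv   Hana
5   14    46     suv    Uma
8   20    14   truck   Hana
The sum of column 'tip' is 53.

53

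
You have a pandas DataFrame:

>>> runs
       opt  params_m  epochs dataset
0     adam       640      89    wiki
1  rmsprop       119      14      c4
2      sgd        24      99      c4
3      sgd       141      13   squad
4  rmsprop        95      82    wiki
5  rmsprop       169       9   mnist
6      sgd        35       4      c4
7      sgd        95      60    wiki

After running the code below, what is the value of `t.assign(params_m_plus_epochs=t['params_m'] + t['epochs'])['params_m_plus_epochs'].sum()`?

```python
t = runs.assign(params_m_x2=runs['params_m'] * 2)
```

1688

add column params_m_x2 = runs['params_m'] * 2:
       opt  params_m  epochs dataset  params_m_x2
0     adam       640      89    wiki         1280
1  rmsprop       119      14      c4          238
2      sgd        24      99      c4           48
3      sgd       141      13   squad          282
4  rmsprop        95      82    wiki          190
5  rmsprop       169       9   mnist          338
6      sgd        35       4      c4           70
7      sgd        95      60    wiki          190
add column params_m_plus_epochs = t['params_m'] + t['epochs']:
       opt  params_m  epochs dataset  params_m_x2  params_m_plus_epochs
0     adam       640      89    wiki         1280                   729
1  rmsprop       119      14      c4          238                   133
2      sgd        24      99      c4           48                   123
3      sgd       141      13   squad          282                   154
4  rmsprop        95      82    wiki          190                   177
5  rmsprop       169       9   mnist          338                   178
6      sgd        35       4      c4           70                    39
7      sgd        95      60    wiki          190                   155
Taking the sum of column 'params_m_plus_epochs' gives 1688.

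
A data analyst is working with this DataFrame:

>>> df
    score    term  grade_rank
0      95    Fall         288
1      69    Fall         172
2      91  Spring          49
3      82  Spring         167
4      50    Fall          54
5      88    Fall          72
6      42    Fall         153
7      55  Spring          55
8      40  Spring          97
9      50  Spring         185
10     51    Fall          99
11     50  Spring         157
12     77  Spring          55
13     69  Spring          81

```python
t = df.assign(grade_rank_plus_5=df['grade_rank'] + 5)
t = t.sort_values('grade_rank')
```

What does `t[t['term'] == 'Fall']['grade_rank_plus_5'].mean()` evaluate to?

add column grade_rank_plus_5 = df['grade_rank'] + 5:
    score    term  grade_rank  grade_rank_plus_5
0      95    Fall         288                293
1      69    Fall         172                177
2      91  Spring          49                 54
3      82  Spring         167                172
4      50    Fall          54                 59
5      88    Fall          72                 77
6      42    Fall         153                158
7      55  Spring          55                 60
8      40  Spring          97                102
9      50  Spring         185                190
10     51    Fall          99                104
11     50  Spring         157                162
12     77  Spring          55                 60
13     69  Spring          81                 86
sort by grade_rank:
    score    term  grade_rank  grade_rank_plus_5
2      91  Spring          49                 54
4      50    Fall          54                 59
7      55  Spring          55                 60
12     77  Spring          55                 60
5      88    Fall          72                 77
13     69  Spring          81                 86
8      40  Spring          97                102
10     51    Fall          99                104
6      42    Fall         153                158
11     50  Spring         157                162
3      82  Spring         167                172
1      69    Fall         172                177
9      50  Spring         185                190
0      95    Fall         288                293
filter rows where term == 'Fall':
    score  term  grade_rank  grade_rank_plus_5
4      50  Fall          54                 59
5      88  Fall          72                 77
10     51  Fall          99                104
6      42  Fall         153                158
1      69  Fall         172                177
0      95  Fall         288                293

144.666666667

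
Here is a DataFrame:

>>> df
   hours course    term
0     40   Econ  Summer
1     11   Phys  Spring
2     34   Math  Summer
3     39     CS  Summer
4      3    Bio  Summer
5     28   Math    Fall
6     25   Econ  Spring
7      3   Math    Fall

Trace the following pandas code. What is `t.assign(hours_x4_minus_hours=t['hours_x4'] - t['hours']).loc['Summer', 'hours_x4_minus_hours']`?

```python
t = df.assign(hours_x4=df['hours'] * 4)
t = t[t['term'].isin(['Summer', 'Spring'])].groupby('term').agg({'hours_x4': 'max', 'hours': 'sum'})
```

add column hours_x4 = df['hours'] * 4:
   hours course    term  hours_x4
0     40   Econ  Summer       160
1     11   Phys  Spring        44
2     34   Math  Summer       136
3     39     CS  Summer       156
4      3    Bio  Summer        12
5     28   Math    Fall       112
6     25   Econ  Spring       100
7      3   Math    Fall        12
filter rows where term in ['Summer', 'Spring']:
   hours course    term  hours_x4
0     40   Econ  Summer       160
1     11   Phys  Spring        44
2     34   Math  Summer       136
3     39     CS  Summer       156
4      3    Bio  Summer        12
6     25   Econ  Spring       100
group by term: max(hours_x4), sum(hours):
        hours_x4  hours
term                   
Spring       100     36
Summer       160    116
add column hours_x4_minus_hours = t['hours_x4'] - t['hours']:
        hours_x4  hours  hours_x4_minus_hours
term                                         
Spring       100     36                    64
Summer       160    116                    44
Finally, value at row 'Summer', column 'hours_x4_minus_hours' = 44.

44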